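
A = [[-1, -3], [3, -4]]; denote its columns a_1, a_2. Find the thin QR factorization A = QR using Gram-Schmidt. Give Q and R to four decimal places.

Q = [[-0.3162, -0.9487], [0.9487, -0.3162]], R = [[3.1623, -2.8460], [0.0000, 4.1110]]

a_1 = (-1, 3); ‖a_1‖ = 3.1623, so q_1 = (-0.3162, 0.9487).
q_1·a_2 = (-0.3162)·(-3) + 0.9487·(-4) = -2.8460.
u_2 = a_2 + 2.8460·q_1 = (-3.9000, -1.3000).
‖u_2‖ = 4.1110, so q_2 = (-0.9487, -0.3162).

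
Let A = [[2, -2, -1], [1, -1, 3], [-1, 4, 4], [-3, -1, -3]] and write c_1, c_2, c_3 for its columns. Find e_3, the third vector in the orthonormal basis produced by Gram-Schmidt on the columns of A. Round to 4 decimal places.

e_3 = (-0.1634, 0.9564, 0.1937, 0.1453)

e_1 = c_1/‖c_1‖ = (2, 1, -1, -3)/3.8730 = (0.5164, 0.2582, -0.2582, -0.7746).
r_{12} = e_1·c_2 = -1.5492.
u_2 = c_2 + 1.5492·e_1 = (-1.2000, -0.6000, 3.6000, -2.2000).
‖u_2‖ = 4.4272, so e_2 = (-0.2711, -0.1355, 0.8132, -0.4969).
r_{13} = e_1·c_3 = 1.5492; r_{23} = e_2·c_3 = 4.6079.
u_3 = c_3 − 1.5492·e_1 − 4.6079·e_2 = (-0.5510, 3.2245, 0.6531, 0.4898).
‖u_3‖ = 3.3715, so e_3 = (-0.1634, 0.9564, 0.1937, 0.1453).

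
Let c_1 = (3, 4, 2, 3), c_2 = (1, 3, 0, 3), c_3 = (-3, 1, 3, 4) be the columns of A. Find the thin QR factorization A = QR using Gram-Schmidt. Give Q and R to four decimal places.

c_1 = (3, 4, 2, 3); ‖c_1‖ = 6.1644, so e_1 = (0.4867, 0.6489, 0.3244, 0.4867).
e_1·c_2 = 0.4867·1 + 0.6489·3 + 0.3244·0 + 0.4867·3 = 3.8933.
u_2 = c_2 − 3.8933·e_1 = (-0.8947, 0.4737, -1.2632, 1.1053).
‖u_2‖ = 1.9601, so e_2 = (-0.4565, 0.2417, -0.6444, 0.5639).
e_1·c_3 = 0.4867·(-3) + 0.6489·1 + 0.3244·3 + 0.4867·4 = 2.1089; e_2·c_3 = (-0.4565)·(-3) + 0.2417·1 + (-0.6444)·3 + 0.5639·4 = 1.9333.
u_3 = c_3 − 2.1089·e_1 − 1.9333·e_2 = (-3.1438, -0.8356, 3.5616, 1.8836).
‖u_3‖ = 5.1783, so e_3 = (-0.6071, -0.1614, 0.6878, 0.3637).

Q = [[0.4867, -0.4565, -0.6071], [0.6489, 0.2417, -0.1614], [0.3244, -0.6444, 0.6878], [0.4867, 0.5639, 0.3637]], R = [[6.1644, 3.8933, 2.1089], [0.0000, 1.9601, 1.9333], [0.0000, 0.0000, 5.1783]]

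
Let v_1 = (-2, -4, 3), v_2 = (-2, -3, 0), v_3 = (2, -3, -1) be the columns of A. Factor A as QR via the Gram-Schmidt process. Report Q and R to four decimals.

v_1 = (-2, -4, 3); ‖v_1‖ = 5.3852, so q_1 = (-0.3714, -0.7428, 0.5571).
q_1·v_2 = (-0.3714)·(-2) + (-0.7428)·(-3) + 0.5571·0 = 2.9711.
u_2 = v_2 − 2.9711·q_1 = (-0.8966, -0.7931, -1.6552).
‖u_2‖ = 2.0426, so q_2 = (-0.4389, -0.3883, -0.8103).
q_1·v_3 = (-0.3714)·2 + (-0.7428)·(-3) + 0.5571·(-1) = 0.9285; q_2·v_3 = (-0.4389)·2 + (-0.3883)·(-3) + (-0.8103)·(-1) = 1.0973.
u_3 = v_3 − 0.9285·q_1 − 1.0973·q_2 = (2.8264, -1.8843, -0.6281).
‖u_3‖ = 3.4545, so q_3 = (0.8182, -0.5455, -0.1818).

Q = [[-0.3714, -0.4389, 0.8182], [-0.7428, -0.3883, -0.5455], [0.5571, -0.8103, -0.1818]], R = [[5.3852, 2.9711, 0.9285], [0.0000, 2.0426, 1.0973], [0.0000, 0.0000, 3.4545]]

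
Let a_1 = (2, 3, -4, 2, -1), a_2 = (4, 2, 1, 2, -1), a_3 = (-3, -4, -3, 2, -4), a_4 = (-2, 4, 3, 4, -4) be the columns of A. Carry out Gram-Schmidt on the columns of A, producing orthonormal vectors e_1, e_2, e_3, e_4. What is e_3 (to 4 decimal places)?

e_3 = (-0.0881, -0.5666, -0.0781, 0.4377, -0.6881)

a_1 = (2, 3, -4, 2, -1); ‖a_1‖ = 5.8310, so e_1 = (0.3430, 0.5145, -0.6860, 0.3430, -0.1715).
e_1·a_2 = 0.3430·4 + 0.5145·2 + (-0.6860)·1 + 0.3430·2 + (-0.1715)·(-1) = 2.5725.
u_2 = a_2 − 2.5725·e_1 = (3.1176, 0.6765, 2.7647, 1.1176, -0.5588).
‖u_2‖ = 4.4025, so e_2 = (0.7081, 0.1537, 0.6280, 0.2539, -0.1269).
e_1·a_3 = 0.3430·(-3) + 0.5145·(-4) + (-0.6860)·(-3) + 0.3430·2 + (-0.1715)·(-4) = 0.3430; e_2·a_3 = 0.7081·(-3) + 0.1537·(-4) + 0.6280·(-3) + 0.2539·2 + (-0.1269)·(-4) = -3.6075.
u_3 = a_3 − 0.3430·e_1 + 3.6075·e_2 = (-0.5630, -3.6222, -0.4992, 2.7982, -4.3991).
‖u_3‖ = 6.3928, so e_3 = (-0.0881, -0.5666, -0.0781, 0.4377, -0.6881).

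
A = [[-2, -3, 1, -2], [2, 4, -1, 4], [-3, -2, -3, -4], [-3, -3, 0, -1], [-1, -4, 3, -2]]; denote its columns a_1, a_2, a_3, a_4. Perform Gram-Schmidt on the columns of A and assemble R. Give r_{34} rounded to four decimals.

r_{34} = 2.6669

a_1 = (-2, 2, -3, -3, -1); ‖a_1‖ = 5.1962, so q_1 = (-0.3849, 0.3849, -0.5774, -0.5774, -0.1925).
q_1·a_2 = (-0.3849)·(-3) + 0.3849·4 + (-0.5774)·(-2) + (-0.5774)·(-3) + (-0.1925)·(-4) = 6.3509.
u_2 = a_2 − 6.3509·q_1 = (-0.5556, 1.5556, 1.6667, 0.6667, -2.7778).
‖u_2‖ = 3.6968, so q_2 = (-0.1503, 0.4208, 0.4508, 0.1803, -0.7514).
q_1·a_3 = (-0.3849)·1 + 0.3849·(-1) + (-0.5774)·(-3) + (-0.5774)·0 + (-0.1925)·3 = 0.3849; q_2·a_3 = (-0.1503)·1 + 0.4208·(-1) + 0.4508·(-3) + 0.1803·0 + (-0.7514)·3 = -4.1777.
u_3 = a_3 − 0.3849·q_1 + 4.1777·q_2 = (0.5203, 0.6098, -0.8943, 0.9756, -0.0650).
‖u_3‖ = 1.5487, so q_3 = (0.3360, 0.3937, -0.5775, 0.6300, -0.0420).
r_{34} = q_3·a_4 = 2.6669.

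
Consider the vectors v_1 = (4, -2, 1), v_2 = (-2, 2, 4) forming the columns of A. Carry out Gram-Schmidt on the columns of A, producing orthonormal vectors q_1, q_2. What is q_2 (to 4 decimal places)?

v_1 = (4, -2, 1); ‖v_1‖ = 4.5826, so q_1 = (0.8729, -0.4364, 0.2182).
q_1·v_2 = 0.8729·(-2) + (-0.4364)·2 + 0.2182·4 = -1.7457.
u_2 = v_2 + 1.7457·q_1 = (-0.4762, 1.2381, 4.3810).
‖u_2‖ = 4.5774, so q_2 = (-0.1040, 0.2705, 0.9571).

q_2 = (-0.1040, 0.2705, 0.9571)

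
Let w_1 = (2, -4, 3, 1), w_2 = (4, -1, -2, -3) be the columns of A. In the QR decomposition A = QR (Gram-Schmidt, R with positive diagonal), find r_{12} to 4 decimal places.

w_1 = (2, -4, 3, 1); ‖w_1‖ = 5.4772, so q_1 = (0.3651, -0.7303, 0.5477, 0.1826).
r_{12} = q_1·w_2 = 0.5477.

r_{12} = 0.5477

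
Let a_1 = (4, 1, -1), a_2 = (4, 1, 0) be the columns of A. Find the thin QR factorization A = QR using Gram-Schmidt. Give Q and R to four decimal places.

Q = [[0.9428, 0.2287], [0.2357, 0.0572], [-0.2357, 0.9718]], R = [[4.2426, 4.0069], [0.0000, 0.9718]]

a_1 = (4, 1, -1); ‖a_1‖ = 4.2426, so q_1 = (0.9428, 0.2357, -0.2357).
q_1·a_2 = 0.9428·4 + 0.2357·1 + (-0.2357)·0 = 4.0069.
u_2 = a_2 − 4.0069·q_1 = (0.2222, 0.0556, 0.9444).
‖u_2‖ = 0.9718, so q_2 = (0.2287, 0.0572, 0.9718).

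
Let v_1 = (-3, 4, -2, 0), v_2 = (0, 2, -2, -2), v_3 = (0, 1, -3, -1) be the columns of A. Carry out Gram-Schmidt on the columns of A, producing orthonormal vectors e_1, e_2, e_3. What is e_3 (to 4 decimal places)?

e_3 = (0.0000, -0.4082, -0.8165, 0.4082)

e_1 = v_1/‖v_1‖ = (-3, 4, -2, 0)/5.3852 = (-0.5571, 0.7428, -0.3714, 0.0000).
r_{12} = e_1·v_2 = 2.2283.
u_2 = v_2 − 2.2283·e_1 = (1.2414, 0.3448, -1.1724, -2.0000).
‖u_2‖ = 2.6523, so e_2 = (0.4680, 0.1300, -0.4420, -0.7541).
r_{13} = e_1·v_3 = 1.8570; r_{23} = e_2·v_3 = 2.2102.
u_3 = v_3 − 1.8570·e_1 − 2.2102·e_2 = (0.0000, -0.6667, -1.3333, 0.6667).
‖u_3‖ = 1.6330, so e_3 = (0.0000, -0.4082, -0.8165, 0.4082).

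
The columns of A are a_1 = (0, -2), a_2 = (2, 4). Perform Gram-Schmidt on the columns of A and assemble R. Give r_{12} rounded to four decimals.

e_1 = a_1/‖a_1‖ = (0, -2)/2.0000 = (0.0000, -1.0000).
r_{12} = e_1·a_2 = -4.0000.

r_{12} = -4.0000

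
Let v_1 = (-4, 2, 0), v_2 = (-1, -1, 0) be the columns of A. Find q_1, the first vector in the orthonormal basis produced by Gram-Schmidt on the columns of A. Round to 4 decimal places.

q_1 = (-0.8944, 0.4472, 0.0000)

v_1 = (-4, 2, 0); ‖v_1‖ = 4.4721, so q_1 = (-0.8944, 0.4472, 0.0000).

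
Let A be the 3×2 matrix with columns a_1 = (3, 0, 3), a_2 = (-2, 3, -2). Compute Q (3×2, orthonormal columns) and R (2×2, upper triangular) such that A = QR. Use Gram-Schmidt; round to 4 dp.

Q = [[0.7071, 0.0000], [0.0000, 1.0000], [0.7071, 0.0000]], R = [[4.2426, -2.8284], [0.0000, 3.0000]]

e_1 = a_1/‖a_1‖ = (3, 0, 3)/4.2426 = (0.7071, 0.0000, 0.7071).
r_{12} = e_1·a_2 = -2.8284.
u_2 = a_2 + 2.8284·e_1 = (0.0000, 3.0000, 0.0000).
‖u_2‖ = 3.0000, so e_2 = (0.0000, 1.0000, 0.0000).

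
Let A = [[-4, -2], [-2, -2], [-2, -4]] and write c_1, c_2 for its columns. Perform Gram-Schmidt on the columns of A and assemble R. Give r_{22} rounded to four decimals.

q_1 = c_1/‖c_1‖ = (-4, -2, -2)/4.8990 = (-0.8165, -0.4082, -0.4082).
r_{12} = q_1·c_2 = 4.0825.
u_2 = c_2 − 4.0825·q_1 = (1.3333, -0.3333, -2.3333).
r_{22} = ‖u_2‖ = 2.7080.

r_{22} = 2.7080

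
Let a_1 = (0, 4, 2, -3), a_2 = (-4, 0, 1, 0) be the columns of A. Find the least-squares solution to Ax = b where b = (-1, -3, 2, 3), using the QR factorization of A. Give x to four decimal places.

e_1 = a_1/‖a_1‖ = (0, 4, 2, -3)/5.3852 = (0.0000, 0.7428, 0.3714, -0.5571).
r_{12} = e_1·a_2 = 0.3714.
u_2 = a_2 − 0.3714·e_1 = (-4.0000, -0.2759, 0.8621, 0.2069).
‖u_2‖ = 4.1063, so e_2 = (-0.9741, -0.0672, 0.2099, 0.0504).
Qᵀb = (-3.1568, 1.7467).
Back-substitute: x_2 = 1.7467/4.1063 = 0.4254.
x_1 = (-3.1568 − 0.3714·0.4254)/5.3852 = -0.6155.

x = (-0.6155, 0.4254)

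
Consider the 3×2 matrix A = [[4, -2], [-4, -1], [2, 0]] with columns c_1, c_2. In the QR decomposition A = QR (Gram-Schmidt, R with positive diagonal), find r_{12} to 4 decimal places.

e_1 = c_1/‖c_1‖ = (4, -4, 2)/6.0000 = (0.6667, -0.6667, 0.3333).
r_{12} = e_1·c_2 = -0.6667.

r_{12} = -0.6667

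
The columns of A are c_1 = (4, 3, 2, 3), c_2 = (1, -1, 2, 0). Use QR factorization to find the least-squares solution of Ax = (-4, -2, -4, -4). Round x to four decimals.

c_1 = (4, 3, 2, 3); ‖c_1‖ = 6.1644, so e_1 = (0.6489, 0.4867, 0.3244, 0.4867).
e_1·c_2 = 0.6489·1 + 0.4867·(-1) + 0.3244·2 + 0.4867·0 = 0.8111.
u_2 = c_2 − 0.8111·e_1 = (0.4737, -1.3947, 1.7368, -0.3947).
‖u_2‖ = 2.3113, so e_2 = (0.2049, -0.6034, 0.7515, -0.1708).
Qᵀb = (-6.8133, -1.9356).
Back-substitute: x_2 = -1.9356/2.3113 = -0.8374.
x_1 = (-6.8133 − 0.8111·(-0.8374))/6.1644 = -0.9951.

x = (-0.9951, -0.8374)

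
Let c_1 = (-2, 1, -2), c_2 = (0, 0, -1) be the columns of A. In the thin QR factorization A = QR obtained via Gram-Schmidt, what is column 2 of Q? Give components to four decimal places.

e_2 = (0.5963, -0.2981, -0.7454)

c_1 = (-2, 1, -2); ‖c_1‖ = 3.0000, so e_1 = (-0.6667, 0.3333, -0.6667).
e_1·c_2 = (-0.6667)·0 + 0.3333·0 + (-0.6667)·(-1) = 0.6667.
u_2 = c_2 − 0.6667·e_1 = (0.4444, -0.2222, -0.5556).
‖u_2‖ = 0.7454, so e_2 = (0.5963, -0.2981, -0.7454).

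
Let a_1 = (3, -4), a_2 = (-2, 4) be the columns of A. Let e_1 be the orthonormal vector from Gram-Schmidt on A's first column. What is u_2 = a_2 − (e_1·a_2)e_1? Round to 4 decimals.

u_2 = (0.6400, 0.4800)

e_1 = a_1/‖a_1‖ = (3, -4)/5.0000 = (0.6000, -0.8000).
r_{12} = e_1·a_2 = -4.4000.
u_2 = a_2 + 4.4000·e_1 = (0.6400, 0.4800).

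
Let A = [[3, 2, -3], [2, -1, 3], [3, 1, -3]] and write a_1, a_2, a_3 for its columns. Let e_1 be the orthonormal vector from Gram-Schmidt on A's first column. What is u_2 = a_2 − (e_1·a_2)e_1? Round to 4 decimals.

a_1 = (3, 2, 3); ‖a_1‖ = 4.6904, so e_1 = (0.6396, 0.4264, 0.6396).
e_1·a_2 = 0.6396·2 + 0.4264·(-1) + 0.6396·1 = 1.4924.
u_2 = a_2 − 1.4924·e_1 = (1.0455, -1.6364, 0.0455).

u_2 = (1.0455, -1.6364, 0.0455)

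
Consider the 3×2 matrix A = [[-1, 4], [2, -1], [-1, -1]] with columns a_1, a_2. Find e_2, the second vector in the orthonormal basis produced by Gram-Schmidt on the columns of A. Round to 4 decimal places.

a_1 = (-1, 2, -1); ‖a_1‖ = 2.4495, so e_1 = (-0.4082, 0.8165, -0.4082).
e_1·a_2 = (-0.4082)·4 + 0.8165·(-1) + (-0.4082)·(-1) = -2.0412.
u_2 = a_2 + 2.0412·e_1 = (3.1667, 0.6667, -1.8333).
‖u_2‖ = 3.7193, so e_2 = (0.8514, 0.1792, -0.4929).

e_2 = (0.8514, 0.1792, -0.4929)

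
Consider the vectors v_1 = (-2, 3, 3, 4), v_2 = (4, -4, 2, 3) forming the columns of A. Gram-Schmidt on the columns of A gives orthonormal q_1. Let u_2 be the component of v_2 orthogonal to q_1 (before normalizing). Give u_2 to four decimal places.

u_2 = (3.8947, -3.8421, 2.1579, 3.2105)

v_1 = (-2, 3, 3, 4); ‖v_1‖ = 6.1644, so q_1 = (-0.3244, 0.4867, 0.4867, 0.6489).
q_1·v_2 = (-0.3244)·4 + 0.4867·(-4) + 0.4867·2 + 0.6489·3 = -0.3244.
u_2 = v_2 + 0.3244·q_1 = (3.8947, -3.8421, 2.1579, 3.2105).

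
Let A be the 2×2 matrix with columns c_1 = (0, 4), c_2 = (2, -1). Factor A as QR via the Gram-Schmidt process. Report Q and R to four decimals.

c_1 = (0, 4); ‖c_1‖ = 4.0000, so q_1 = (0.0000, 1.0000).
q_1·c_2 = 0.0000·2 + 1.0000·(-1) = -1.0000.
u_2 = c_2 + 1.0000·q_1 = (2.0000, 0.0000).
‖u_2‖ = 2.0000, so q_2 = (1.0000, 0.0000).

Q = [[0.0000, 1.0000], [1.0000, 0.0000]], R = [[4.0000, -1.0000], [0.0000, 2.0000]]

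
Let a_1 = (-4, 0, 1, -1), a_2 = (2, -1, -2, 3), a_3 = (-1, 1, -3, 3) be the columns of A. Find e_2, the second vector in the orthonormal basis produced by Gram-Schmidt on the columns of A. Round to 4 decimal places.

e_1 = a_1/‖a_1‖ = (-4, 0, 1, -1)/4.2426 = (-0.9428, 0.0000, 0.2357, -0.2357).
r_{12} = e_1·a_2 = -3.0641.
u_2 = a_2 + 3.0641·e_1 = (-0.8889, -1.0000, -1.2778, 2.2778).
‖u_2‖ = 2.9345, so e_2 = (-0.3029, -0.3408, -0.4354, 0.7762).

e_2 = (-0.3029, -0.3408, -0.4354, 0.7762)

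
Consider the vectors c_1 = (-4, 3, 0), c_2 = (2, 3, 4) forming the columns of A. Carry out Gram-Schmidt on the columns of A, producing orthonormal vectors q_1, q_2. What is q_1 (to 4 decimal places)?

q_1 = (-0.8000, 0.6000, 0.0000)

c_1 = (-4, 3, 0); ‖c_1‖ = 5.0000, so q_1 = (-0.8000, 0.6000, 0.0000).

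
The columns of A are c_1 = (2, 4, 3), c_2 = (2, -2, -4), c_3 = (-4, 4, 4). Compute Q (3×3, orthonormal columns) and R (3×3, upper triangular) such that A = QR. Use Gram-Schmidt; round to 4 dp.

Q = [[0.3714, 0.7967, -0.4767], [0.7428, 0.0531, 0.6674], [0.5571, -0.6020, -0.5721]], R = [[5.3852, -2.9711, 3.7139], [0.0000, 3.8952, -5.3824], [0.0000, 0.0000, 2.2883]]

c_1 = (2, 4, 3); ‖c_1‖ = 5.3852, so e_1 = (0.3714, 0.7428, 0.5571).
e_1·c_2 = 0.3714·2 + 0.7428·(-2) + 0.5571·(-4) = -2.9711.
u_2 = c_2 + 2.9711·e_1 = (3.1034, 0.2069, -2.3448).
‖u_2‖ = 3.8952, so e_2 = (0.7967, 0.0531, -0.6020).
e_1·c_3 = 0.3714·(-4) + 0.7428·4 + 0.5571·4 = 3.7139; e_2·c_3 = 0.7967·(-4) + 0.0531·4 + (-0.6020)·4 = -5.3824.
u_3 = c_3 − 3.7139·e_1 + 5.3824·e_2 = (-1.0909, 1.5273, -1.3091).
‖u_3‖ = 2.2883, so e_3 = (-0.4767, 0.6674, -0.5721).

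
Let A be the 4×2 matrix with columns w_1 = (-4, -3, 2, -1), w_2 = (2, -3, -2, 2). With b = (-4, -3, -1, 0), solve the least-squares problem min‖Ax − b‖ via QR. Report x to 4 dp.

x = (0.8231, 0.3388)

w_1 = (-4, -3, 2, -1); ‖w_1‖ = 5.4772, so q_1 = (-0.7303, -0.5477, 0.3651, -0.1826).
q_1·w_2 = (-0.7303)·2 + (-0.5477)·(-3) + 0.3651·(-2) + (-0.1826)·2 = -0.9129.
u_2 = w_2 + 0.9129·q_1 = (1.3333, -3.5000, -1.6667, 1.8333).
‖u_2‖ = 4.4907, so q_2 = (0.2969, -0.7794, -0.3711, 0.4082).
Qᵀb = (4.1992, 1.5217).
Back-substitute: x_2 = 1.5217/4.4907 = 0.3388.
x_1 = (4.1992 + 0.9129·0.3388)/5.4772 = 0.8231.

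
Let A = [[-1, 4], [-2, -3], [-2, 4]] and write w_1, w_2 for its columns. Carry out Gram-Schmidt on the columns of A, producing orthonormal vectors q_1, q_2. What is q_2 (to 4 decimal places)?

q_2 = (0.5480, -0.7124, 0.4384)

q_1 = w_1/‖w_1‖ = (-1, -2, -2)/3.0000 = (-0.3333, -0.6667, -0.6667).
r_{12} = q_1·w_2 = -2.0000.
u_2 = w_2 + 2.0000·q_1 = (3.3333, -4.3333, 2.6667).
‖u_2‖ = 6.0828, so q_2 = (0.5480, -0.7124, 0.4384).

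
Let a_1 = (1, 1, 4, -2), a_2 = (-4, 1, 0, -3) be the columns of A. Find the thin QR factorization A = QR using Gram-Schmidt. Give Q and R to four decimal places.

a_1 = (1, 1, 4, -2); ‖a_1‖ = 4.6904, so q_1 = (0.2132, 0.2132, 0.8528, -0.4264).
q_1·a_2 = 0.2132·(-4) + 0.2132·1 + 0.8528·0 + (-0.4264)·(-3) = 0.6396.
u_2 = a_2 − 0.6396·q_1 = (-4.1364, 0.8636, -0.5455, -2.7273).
‖u_2‖ = 5.0587, so q_2 = (-0.8177, 0.1707, -0.1078, -0.5391).

Q = [[0.2132, -0.8177], [0.2132, 0.1707], [0.8528, -0.1078], [-0.4264, -0.5391]], R = [[4.6904, 0.6396], [0.0000, 5.0587]]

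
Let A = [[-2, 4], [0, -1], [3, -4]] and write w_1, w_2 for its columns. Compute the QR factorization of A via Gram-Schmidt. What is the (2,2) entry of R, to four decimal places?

r_{22} = 1.4936

e_1 = w_1/‖w_1‖ = (-2, 0, 3)/3.6056 = (-0.5547, 0.0000, 0.8321).
r_{12} = e_1·w_2 = -5.5470.
u_2 = w_2 + 5.5470·e_1 = (0.9231, -1.0000, 0.6154).
r_{22} = ‖u_2‖ = 1.4936.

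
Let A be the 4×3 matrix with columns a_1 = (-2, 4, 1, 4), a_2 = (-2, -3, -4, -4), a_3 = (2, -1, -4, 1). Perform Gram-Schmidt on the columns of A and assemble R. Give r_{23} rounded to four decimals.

e_1 = a_1/‖a_1‖ = (-2, 4, 1, 4)/6.0828 = (-0.3288, 0.6576, 0.1644, 0.6576).
r_{12} = e_1·a_2 = -4.6032.
u_2 = a_2 + 4.6032·e_1 = (-3.5135, 0.0270, -3.2432, -0.9730).
‖u_2‖ = 4.8796, so e_2 = (-0.7200, 0.0055, -0.6646, -0.1994).
r_{23} = e_2·a_3 = 1.0136.

r_{23} = 1.0136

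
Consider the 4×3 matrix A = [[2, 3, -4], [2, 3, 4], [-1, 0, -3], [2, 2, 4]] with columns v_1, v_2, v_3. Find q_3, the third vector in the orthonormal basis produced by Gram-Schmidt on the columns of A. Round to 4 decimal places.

q_3 = (-0.7502, 0.6138, 0.1364, 0.2046)

q_1 = v_1/‖v_1‖ = (2, 2, -1, 2)/3.6056 = (0.5547, 0.5547, -0.2774, 0.5547).
r_{12} = q_1·v_2 = 4.4376.
u_2 = v_2 − 4.4376·q_1 = (0.5385, 0.5385, 1.2308, -0.4615).
‖u_2‖ = 1.5191, so q_2 = (0.3545, 0.3545, 0.8102, -0.3038).
r_{13} = q_1·v_3 = 3.0509; r_{23} = q_2·v_3 = -3.6459.
u_3 = v_3 − 3.0509·q_1 + 3.6459·q_2 = (-4.4000, 3.6000, 0.8000, 1.2000).
‖u_3‖ = 5.8652, so q_3 = (-0.7502, 0.6138, 0.1364, 0.2046).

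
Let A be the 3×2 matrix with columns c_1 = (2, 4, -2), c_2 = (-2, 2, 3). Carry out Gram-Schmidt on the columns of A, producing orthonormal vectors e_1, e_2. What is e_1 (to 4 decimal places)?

e_1 = (0.4082, 0.8165, -0.4082)

e_1 = c_1/‖c_1‖ = (2, 4, -2)/4.8990 = (0.4082, 0.8165, -0.4082).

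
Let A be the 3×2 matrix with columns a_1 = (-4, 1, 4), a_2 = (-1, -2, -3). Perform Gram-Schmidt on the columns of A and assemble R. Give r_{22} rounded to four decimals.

r_{22} = 3.3121

a_1 = (-4, 1, 4); ‖a_1‖ = 5.7446, so e_1 = (-0.6963, 0.1741, 0.6963).
e_1·a_2 = (-0.6963)·(-1) + 0.1741·(-2) + 0.6963·(-3) = -1.7408.
u_2 = a_2 + 1.7408·e_1 = (-2.2121, -1.6970, -1.7879).
r_{22} = ‖u_2‖ = 3.3121.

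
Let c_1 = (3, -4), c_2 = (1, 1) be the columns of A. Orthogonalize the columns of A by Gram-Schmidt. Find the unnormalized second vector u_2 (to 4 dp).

u_2 = (1.1200, 0.8400)

c_1 = (3, -4); ‖c_1‖ = 5.0000, so e_1 = (0.6000, -0.8000).
e_1·c_2 = 0.6000·1 + (-0.8000)·1 = -0.2000.
u_2 = c_2 + 0.2000·e_1 = (1.1200, 0.8400).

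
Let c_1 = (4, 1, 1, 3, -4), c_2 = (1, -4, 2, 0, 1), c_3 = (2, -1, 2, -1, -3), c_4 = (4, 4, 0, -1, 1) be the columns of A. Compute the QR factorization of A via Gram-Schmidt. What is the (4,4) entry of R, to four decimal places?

c_1 = (4, 1, 1, 3, -4); ‖c_1‖ = 6.5574, so e_1 = (0.6100, 0.1525, 0.1525, 0.4575, -0.6100).
e_1·c_2 = 0.6100·1 + 0.1525·(-4) + 0.1525·2 + 0.4575·0 + (-0.6100)·1 = -0.3050.
u_2 = c_2 + 0.3050·e_1 = (1.1860, -3.9535, 2.0465, 0.1395, 0.8140).
‖u_2‖ = 4.6805, so e_2 = (0.2534, -0.8447, 0.4372, 0.0298, 0.1739).
e_1·c_3 = 0.6100·2 + 0.1525·(-1) + 0.1525·2 + 0.4575·(-1) + (-0.6100)·(-3) = 2.7450; e_2·c_3 = 0.2534·2 + (-0.8447)·(-1) + 0.4372·2 + 0.0298·(-1) + 0.1739·(-3) = 1.6744.
u_3 = c_3 − 2.7450·e_1 − 1.6744·e_2 = (-0.0987, -0.0042, 0.8493, -2.3057, -1.6168).
‖u_3‖ = 2.9430, so e_3 = (-0.0335, -0.0014, 0.2886, -0.7835, -0.5494).
e_1·c_4 = 0.6100·4 + 0.1525·4 + 0.1525·0 + 0.4575·(-1) + (-0.6100)·1 = 1.9825; e_2·c_4 = 0.2534·4 + (-0.8447)·4 + 0.4372·0 + 0.0298·(-1) + 0.1739·1 = -2.2210; e_3·c_4 = (-0.0335)·4 + (-0.0014)·4 + 0.2886·0 + (-0.7835)·(-1) + (-0.5494)·1 = 0.0941.
u_4 = c_4 − 1.9825·e_1 + 2.2210·e_2 − 0.0941·e_3 = (3.3567, 1.8218, 0.6416, -1.7670, 2.6473).
r_{44} = ‖u_4‖ = 5.0128.

r_{44} = 5.0128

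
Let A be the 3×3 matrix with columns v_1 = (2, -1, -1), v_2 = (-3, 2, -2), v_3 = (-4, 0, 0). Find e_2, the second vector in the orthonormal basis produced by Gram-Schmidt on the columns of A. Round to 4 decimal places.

e_2 = (-0.3015, 0.3015, -0.9045)

v_1 = (2, -1, -1); ‖v_1‖ = 2.4495, so e_1 = (0.8165, -0.4082, -0.4082).
e_1·v_2 = 0.8165·(-3) + (-0.4082)·2 + (-0.4082)·(-2) = -2.4495.
u_2 = v_2 + 2.4495·e_1 = (-1.0000, 1.0000, -3.0000).
‖u_2‖ = 3.3166, so e_2 = (-0.3015, 0.3015, -0.9045).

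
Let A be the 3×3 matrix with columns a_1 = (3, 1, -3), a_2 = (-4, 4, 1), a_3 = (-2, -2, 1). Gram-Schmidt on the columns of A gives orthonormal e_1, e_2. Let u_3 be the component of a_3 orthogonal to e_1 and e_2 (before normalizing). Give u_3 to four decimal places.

a_1 = (3, 1, -3); ‖a_1‖ = 4.3589, so e_1 = (0.6882, 0.2294, -0.6882).
e_1·a_2 = 0.6882·(-4) + 0.2294·4 + (-0.6882)·1 = -2.5236.
u_2 = a_2 + 2.5236·e_1 = (-2.2632, 4.5789, -0.7368).
‖u_2‖ = 5.1606, so e_2 = (-0.4385, 0.8873, -0.1428).
e_1·a_3 = 0.6882·(-2) + 0.2294·(-2) + (-0.6882)·1 = -2.5236; e_2·a_3 = (-0.4385)·(-2) + 0.8873·(-2) + (-0.1428)·1 = -1.0403.
u_3 = a_3 + 2.5236·e_1 + 1.0403·e_2 = (-0.7194, -0.4980, -0.8854).

u_3 = (-0.7194, -0.4980, -0.8854)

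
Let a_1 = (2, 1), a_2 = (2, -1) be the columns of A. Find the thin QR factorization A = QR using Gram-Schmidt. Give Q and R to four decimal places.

Q = [[0.8944, 0.4472], [0.4472, -0.8944]], R = [[2.2361, 1.3416], [0.0000, 1.7889]]

a_1 = (2, 1); ‖a_1‖ = 2.2361, so e_1 = (0.8944, 0.4472).
e_1·a_2 = 0.8944·2 + 0.4472·(-1) = 1.3416.
u_2 = a_2 − 1.3416·e_1 = (0.8000, -1.6000).
‖u_2‖ = 1.7889, so e_2 = (0.4472, -0.8944).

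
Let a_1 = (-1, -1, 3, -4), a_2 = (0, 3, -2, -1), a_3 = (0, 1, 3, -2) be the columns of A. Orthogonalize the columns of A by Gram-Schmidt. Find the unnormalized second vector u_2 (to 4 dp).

a_1 = (-1, -1, 3, -4); ‖a_1‖ = 5.1962, so e_1 = (-0.1925, -0.1925, 0.5774, -0.7698).
e_1·a_2 = (-0.1925)·0 + (-0.1925)·3 + 0.5774·(-2) + (-0.7698)·(-1) = -0.9623.
u_2 = a_2 + 0.9623·e_1 = (-0.1852, 2.8148, -1.4444, -1.7407).

u_2 = (-0.1852, 2.8148, -1.4444, -1.7407)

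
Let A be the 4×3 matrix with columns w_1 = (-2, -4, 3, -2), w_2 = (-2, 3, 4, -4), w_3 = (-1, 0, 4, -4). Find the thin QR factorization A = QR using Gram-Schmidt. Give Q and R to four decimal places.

Q = [[-0.3482, -0.1997, 0.8807], [-0.6963, 0.6988, -0.1408], [0.5222, 0.4564, 0.1064], [-0.3482, -0.5134, -0.4395]], R = [[5.7446, 2.0889, 3.8297], [0.0000, 6.3747, 4.0786], [0.0000, 0.0000, 1.3031]]

w_1 = (-2, -4, 3, -2); ‖w_1‖ = 5.7446, so e_1 = (-0.3482, -0.6963, 0.5222, -0.3482).
e_1·w_2 = (-0.3482)·(-2) + (-0.6963)·3 + 0.5222·4 + (-0.3482)·(-4) = 2.0889.
u_2 = w_2 − 2.0889·e_1 = (-1.2727, 4.4545, 2.9091, -3.2727).
‖u_2‖ = 6.3747, so e_2 = (-0.1997, 0.6988, 0.4564, -0.5134).
e_1·w_3 = (-0.3482)·(-1) + (-0.6963)·0 + 0.5222·4 + (-0.3482)·(-4) = 3.8297; e_2·w_3 = (-0.1997)·(-1) + 0.6988·0 + 0.4564·4 + (-0.5134)·(-4) = 4.0786.
u_3 = w_3 − 3.8297·e_1 − 4.0786·e_2 = (1.1477, -0.1834, 0.1387, -0.5727).
‖u_3‖ = 1.3031, so e_3 = (0.8807, -0.1408, 0.1064, -0.4395).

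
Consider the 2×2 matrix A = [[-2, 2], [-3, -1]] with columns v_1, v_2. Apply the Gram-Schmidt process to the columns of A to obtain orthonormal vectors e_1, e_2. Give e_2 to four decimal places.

e_2 = (0.8321, -0.5547)

v_1 = (-2, -3); ‖v_1‖ = 3.6056, so e_1 = (-0.5547, -0.8321).
e_1·v_2 = (-0.5547)·2 + (-0.8321)·(-1) = -0.2774.
u_2 = v_2 + 0.2774·e_1 = (1.8462, -1.2308).
‖u_2‖ = 2.2188, so e_2 = (0.8321, -0.5547).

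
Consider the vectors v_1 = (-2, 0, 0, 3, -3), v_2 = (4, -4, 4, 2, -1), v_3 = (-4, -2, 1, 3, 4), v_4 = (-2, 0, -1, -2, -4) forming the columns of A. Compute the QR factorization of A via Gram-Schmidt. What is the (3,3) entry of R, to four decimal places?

r_{33} = 6.6910

v_1 = (-2, 0, 0, 3, -3); ‖v_1‖ = 4.6904, so q_1 = (-0.4264, 0.0000, 0.0000, 0.6396, -0.6396).
q_1·v_2 = (-0.4264)·4 + 0.0000·(-4) + 0.0000·4 + 0.6396·2 + (-0.6396)·(-1) = 0.2132.
u_2 = v_2 − 0.2132·q_1 = (4.0909, -4.0000, 4.0000, 1.8636, -0.8636).
‖u_2‖ = 7.2770, so q_2 = (0.5622, -0.5497, 0.5497, 0.2561, -0.1187).
q_1·v_3 = (-0.4264)·(-4) + 0.0000·(-2) + 0.0000·1 + 0.6396·3 + (-0.6396)·4 = 1.0660; q_2·v_3 = 0.5622·(-4) + (-0.5497)·(-2) + 0.5497·1 + 0.2561·3 + (-0.1187)·4 = -0.3061.
u_3 = v_3 − 1.0660·q_1 + 0.3061·q_2 = (-3.3734, -2.1682, 1.1682, 2.3966, 4.6455).
r_{33} = ‖u_3‖ = 6.6910.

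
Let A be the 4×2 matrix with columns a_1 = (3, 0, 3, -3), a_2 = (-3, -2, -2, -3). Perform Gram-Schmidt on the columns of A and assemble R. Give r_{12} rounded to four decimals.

r_{12} = -1.1547

a_1 = (3, 0, 3, -3); ‖a_1‖ = 5.1962, so e_1 = (0.5774, 0.0000, 0.5774, -0.5774).
r_{12} = e_1·a_2 = -1.1547.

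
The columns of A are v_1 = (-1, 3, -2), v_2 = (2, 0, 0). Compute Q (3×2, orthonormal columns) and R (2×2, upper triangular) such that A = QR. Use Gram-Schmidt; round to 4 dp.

v_1 = (-1, 3, -2); ‖v_1‖ = 3.7417, so q_1 = (-0.2673, 0.8018, -0.5345).
q_1·v_2 = (-0.2673)·2 + 0.8018·0 + (-0.5345)·0 = -0.5345.
u_2 = v_2 + 0.5345·q_1 = (1.8571, 0.4286, -0.2857).
‖u_2‖ = 1.9272, so q_2 = (0.9636, 0.2224, -0.1482).

Q = [[-0.2673, 0.9636], [0.8018, 0.2224], [-0.5345, -0.1482]], R = [[3.7417, -0.5345], [0.0000, 1.9272]]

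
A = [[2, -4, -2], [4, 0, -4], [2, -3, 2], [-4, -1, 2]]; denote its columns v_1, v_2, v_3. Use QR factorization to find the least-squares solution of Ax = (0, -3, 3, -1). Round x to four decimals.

v_1 = (2, 4, 2, -4); ‖v_1‖ = 6.3246, so e_1 = (0.3162, 0.6325, 0.3162, -0.6325).
e_1·v_2 = 0.3162·(-4) + 0.6325·0 + 0.3162·(-3) + (-0.6325)·(-1) = -1.5811.
u_2 = v_2 + 1.5811·e_1 = (-3.5000, 1.0000, -2.5000, -2.0000).
‖u_2‖ = 4.8477, so e_2 = (-0.7220, 0.2063, -0.5157, -0.4126).
e_1·v_3 = 0.3162·(-2) + 0.6325·(-4) + 0.3162·2 + (-0.6325)·2 = -3.7947; e_2·v_3 = (-0.7220)·(-2) + 0.2063·(-4) + (-0.5157)·2 + (-0.4126)·2 = -1.2377.
u_3 = v_3 + 3.7947·e_1 + 1.2377·e_2 = (-1.6936, -1.3447, 2.5617, -0.9106).
‖u_3‖ = 3.4739, so e_3 = (-0.4875, -0.3871, 0.7374, -0.2621).
Qᵀb = (-0.3162, -1.7534, 3.6356).
Back-substitute: x_3 = 3.6356/3.4739 = 1.0465.
x_2 = (-1.7534 + 1.2377·1.0465)/4.8477 = -0.0945.
x_1 = (-0.3162 + 1.5811·(-0.0945) + 3.7947·1.0465)/6.3246 = 0.5543.

x = (0.5543, -0.0945, 1.0465)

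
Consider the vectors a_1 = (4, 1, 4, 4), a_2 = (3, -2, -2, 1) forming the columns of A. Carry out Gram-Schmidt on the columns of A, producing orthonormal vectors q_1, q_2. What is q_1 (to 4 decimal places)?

q_1 = (0.5714, 0.1429, 0.5714, 0.5714)

a_1 = (4, 1, 4, 4); ‖a_1‖ = 7.0000, so q_1 = (0.5714, 0.1429, 0.5714, 0.5714).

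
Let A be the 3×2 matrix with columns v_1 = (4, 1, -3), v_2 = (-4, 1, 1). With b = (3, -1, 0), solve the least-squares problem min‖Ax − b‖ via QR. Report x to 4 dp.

v_1 = (4, 1, -3); ‖v_1‖ = 5.0990, so e_1 = (0.7845, 0.1961, -0.5883).
e_1·v_2 = 0.7845·(-4) + 0.1961·1 + (-0.5883)·1 = -3.5301.
u_2 = v_2 + 3.5301·e_1 = (-1.2308, 1.6923, -1.0769).
‖u_2‖ = 2.3534, so e_2 = (-0.5230, 0.7191, -0.4576).
Qᵀb = (2.1573, -2.2880).
Back-substitute: x_2 = -2.2880/2.3534 = -0.9722.
x_1 = (2.1573 + 3.5301·(-0.9722))/5.0990 = -0.2500.

x = (-0.2500, -0.9722)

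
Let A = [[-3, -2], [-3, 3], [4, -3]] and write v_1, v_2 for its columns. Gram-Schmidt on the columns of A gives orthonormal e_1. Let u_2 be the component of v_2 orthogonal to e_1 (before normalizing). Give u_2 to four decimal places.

v_1 = (-3, -3, 4); ‖v_1‖ = 5.8310, so e_1 = (-0.5145, -0.5145, 0.6860).
e_1·v_2 = (-0.5145)·(-2) + (-0.5145)·3 + 0.6860·(-3) = -2.5725.
u_2 = v_2 + 2.5725·e_1 = (-3.3235, 1.6765, -1.2353).

u_2 = (-3.3235, 1.6765, -1.2353)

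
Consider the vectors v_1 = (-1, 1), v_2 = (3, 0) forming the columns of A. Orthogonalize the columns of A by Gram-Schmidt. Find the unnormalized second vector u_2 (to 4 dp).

u_2 = (1.5000, 1.5000)

q_1 = v_1/‖v_1‖ = (-1, 1)/1.4142 = (-0.7071, 0.7071).
r_{12} = q_1·v_2 = -2.1213.
u_2 = v_2 + 2.1213·q_1 = (1.5000, 1.5000).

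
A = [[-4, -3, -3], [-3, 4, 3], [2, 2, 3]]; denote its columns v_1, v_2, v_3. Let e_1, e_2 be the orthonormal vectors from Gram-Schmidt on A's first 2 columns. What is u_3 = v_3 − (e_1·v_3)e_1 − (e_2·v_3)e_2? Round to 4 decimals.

e_1 = v_1/‖v_1‖ = (-4, -3, 2)/5.3852 = (-0.7428, -0.5571, 0.3714).
r_{12} = e_1·v_2 = 0.7428.
u_2 = v_2 − 0.7428·e_1 = (-2.4483, 4.4138, 1.7241).
‖u_2‖ = 5.3337, so e_2 = (-0.4590, 0.8275, 0.3233).
r_{13} = e_1·v_3 = 1.6713; r_{23} = e_2·v_3 = 4.8294.
u_3 = v_3 − 1.6713·e_1 − 4.8294·e_2 = (0.4582, -0.0655, 0.8182).

u_3 = (0.4582, -0.0655, 0.8182)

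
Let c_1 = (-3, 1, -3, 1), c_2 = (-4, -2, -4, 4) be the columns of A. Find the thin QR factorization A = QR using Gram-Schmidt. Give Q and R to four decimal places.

q_1 = c_1/‖c_1‖ = (-3, 1, -3, 1)/4.4721 = (-0.6708, 0.2236, -0.6708, 0.2236).
r_{12} = q_1·c_2 = 5.8138.
u_2 = c_2 − 5.8138·q_1 = (-0.1000, -3.3000, -0.1000, 2.7000).
‖u_2‖ = 4.2661, so q_2 = (-0.0234, -0.7735, -0.0234, 0.6329).

Q = [[-0.6708, -0.0234], [0.2236, -0.7735], [-0.6708, -0.0234], [0.2236, 0.6329]], R = [[4.4721, 5.8138], [0.0000, 4.2661]]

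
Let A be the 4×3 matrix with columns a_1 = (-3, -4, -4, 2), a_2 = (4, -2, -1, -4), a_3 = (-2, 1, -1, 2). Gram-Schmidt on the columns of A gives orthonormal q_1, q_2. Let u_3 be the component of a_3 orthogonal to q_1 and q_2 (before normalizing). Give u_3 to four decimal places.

u_3 = (0.1499, 0.7289, -0.8432, -0.0037)

a_1 = (-3, -4, -4, 2); ‖a_1‖ = 6.7082, so q_1 = (-0.4472, -0.5963, -0.5963, 0.2981).
q_1·a_2 = (-0.4472)·4 + (-0.5963)·(-2) + (-0.5963)·(-1) + 0.2981·(-4) = -1.1926.
u_2 = a_2 + 1.1926·q_1 = (3.4667, -2.7111, -1.7111, -3.6444).
‖u_2‖ = 5.9647, so q_2 = (0.5812, -0.4545, -0.2869, -0.6110).
q_1·a_3 = (-0.4472)·(-2) + (-0.5963)·1 + (-0.5963)·(-1) + 0.2981·2 = 1.4907; q_2·a_3 = 0.5812·(-2) + (-0.4545)·1 + (-0.2869)·(-1) + (-0.6110)·2 = -2.5520.
u_3 = a_3 − 1.4907·q_1 + 2.5520·q_2 = (0.1499, 0.7289, -0.8432, -0.0037).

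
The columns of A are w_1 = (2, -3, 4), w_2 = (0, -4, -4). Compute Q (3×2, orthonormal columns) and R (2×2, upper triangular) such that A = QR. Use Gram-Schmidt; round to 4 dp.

Q = [[0.3714, 0.0492], [-0.5571, -0.7871], [0.7428, -0.6149]], R = [[5.3852, -0.7428], [0.0000, 5.6079]]

w_1 = (2, -3, 4); ‖w_1‖ = 5.3852, so e_1 = (0.3714, -0.5571, 0.7428).
e_1·w_2 = 0.3714·0 + (-0.5571)·(-4) + 0.7428·(-4) = -0.7428.
u_2 = w_2 + 0.7428·e_1 = (0.2759, -4.4138, -3.4483).
‖u_2‖ = 5.6079, so e_2 = (0.0492, -0.7871, -0.6149).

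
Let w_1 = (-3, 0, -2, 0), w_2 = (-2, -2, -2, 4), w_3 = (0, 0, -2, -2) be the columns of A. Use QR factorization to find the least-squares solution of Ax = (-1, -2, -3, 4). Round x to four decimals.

x = (-0.4507, 1.2465, 0.5986)

w_1 = (-3, 0, -2, 0); ‖w_1‖ = 3.6056, so e_1 = (-0.8321, 0.0000, -0.5547, 0.0000).
e_1·w_2 = (-0.8321)·(-2) + 0.0000·(-2) + (-0.5547)·(-2) + 0.0000·4 = 2.7735.
u_2 = w_2 − 2.7735·e_1 = (0.3077, -2.0000, -0.4615, 4.0000).
‖u_2‖ = 4.5064, so e_2 = (0.0683, -0.4438, -0.1024, 0.8876).
e_1·w_3 = (-0.8321)·0 + 0.0000·0 + (-0.5547)·(-2) + 0.0000·(-2) = 1.1094; e_2·w_3 = 0.0683·0 + (-0.4438)·0 + (-0.1024)·(-2) + 0.8876·(-2) = -1.5704.
u_3 = w_3 − 1.1094·e_1 + 1.5704·e_2 = (1.0303, -0.6970, -1.5455, -0.6061).
‖u_3‖ = 2.0744, so e_3 = (0.4967, -0.3360, -0.7450, -0.2922).
Qᵀb = (2.4962, 4.6771, 1.2417).
Back-substitute: x_3 = 1.2417/2.0744 = 0.5986.
x_2 = (4.6771 + 1.5704·0.5986)/4.5064 = 1.2465.
x_1 = (2.4962 − 2.7735·1.2465 − 1.1094·0.5986)/3.6056 = -0.4507.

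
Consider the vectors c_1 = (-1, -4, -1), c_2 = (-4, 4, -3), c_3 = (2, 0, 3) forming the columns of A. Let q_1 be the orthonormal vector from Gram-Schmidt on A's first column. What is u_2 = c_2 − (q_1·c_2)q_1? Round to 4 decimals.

u_2 = (-4.5000, 2.0000, -3.5000)

c_1 = (-1, -4, -1); ‖c_1‖ = 4.2426, so q_1 = (-0.2357, -0.9428, -0.2357).
q_1·c_2 = (-0.2357)·(-4) + (-0.9428)·4 + (-0.2357)·(-3) = -2.1213.
u_2 = c_2 + 2.1213·q_1 = (-4.5000, 2.0000, -3.5000).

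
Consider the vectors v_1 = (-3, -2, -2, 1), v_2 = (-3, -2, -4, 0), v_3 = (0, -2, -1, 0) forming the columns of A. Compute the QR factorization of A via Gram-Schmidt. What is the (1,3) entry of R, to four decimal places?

v_1 = (-3, -2, -2, 1); ‖v_1‖ = 4.2426, so e_1 = (-0.7071, -0.4714, -0.4714, 0.2357).
r_{13} = e_1·v_3 = 1.4142.

r_{13} = 1.4142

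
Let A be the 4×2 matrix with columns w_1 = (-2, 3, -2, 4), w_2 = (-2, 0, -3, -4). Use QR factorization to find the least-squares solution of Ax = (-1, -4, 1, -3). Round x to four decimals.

w_1 = (-2, 3, -2, 4); ‖w_1‖ = 5.7446, so e_1 = (-0.3482, 0.5222, -0.3482, 0.6963).
e_1·w_2 = (-0.3482)·(-2) + 0.5222·0 + (-0.3482)·(-3) + 0.6963·(-4) = -1.0445.
u_2 = w_2 + 1.0445·e_1 = (-2.3636, 0.5455, -3.3636, -3.2727).
‖u_2‖ = 5.2829, so e_2 = (-0.4474, 0.1032, -0.6367, -0.6195).
Qᵀb = (-4.1779, 1.2562).
Back-substitute: x_2 = 1.2562/5.2829 = 0.2378.
x_1 = (-4.1779 + 1.0445·0.2378)/5.7446 = -0.6840.

x = (-0.6840, 0.2378)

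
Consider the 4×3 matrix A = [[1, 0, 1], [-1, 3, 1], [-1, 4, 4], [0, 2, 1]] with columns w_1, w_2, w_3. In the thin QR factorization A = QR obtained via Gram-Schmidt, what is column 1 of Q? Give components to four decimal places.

q_1 = (0.5774, -0.5774, -0.5774, 0.0000)

w_1 = (1, -1, -1, 0); ‖w_1‖ = 1.7321, so q_1 = (0.5774, -0.5774, -0.5774, 0.0000).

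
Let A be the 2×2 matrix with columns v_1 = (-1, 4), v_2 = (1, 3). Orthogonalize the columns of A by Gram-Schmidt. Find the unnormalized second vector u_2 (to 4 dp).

v_1 = (-1, 4); ‖v_1‖ = 4.1231, so q_1 = (-0.2425, 0.9701).
q_1·v_2 = (-0.2425)·1 + 0.9701·3 = 2.6679.
u_2 = v_2 − 2.6679·q_1 = (1.6471, 0.4118).

u_2 = (1.6471, 0.4118)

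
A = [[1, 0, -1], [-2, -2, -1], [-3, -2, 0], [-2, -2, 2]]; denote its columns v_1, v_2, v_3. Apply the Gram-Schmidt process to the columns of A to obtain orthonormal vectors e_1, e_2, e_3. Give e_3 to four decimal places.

e_3 = (-0.2582, -0.5164, -0.2582, 0.7746)

e_1 = v_1/‖v_1‖ = (1, -2, -3, -2)/4.2426 = (0.2357, -0.4714, -0.7071, -0.4714).
r_{12} = e_1·v_2 = 3.2998.
u_2 = v_2 − 3.2998·e_1 = (-0.7778, -0.4444, 0.3333, -0.4444).
‖u_2‖ = 1.0541, so e_2 = (-0.7379, -0.4216, 0.3162, -0.4216).
r_{13} = e_1·v_3 = -0.7071; r_{23} = e_2·v_3 = 0.3162.
u_3 = v_3 + 0.7071·e_1 − 0.3162·e_2 = (-0.6000, -1.2000, -0.6000, 1.8000).
‖u_3‖ = 2.3238, so e_3 = (-0.2582, -0.5164, -0.2582, 0.7746).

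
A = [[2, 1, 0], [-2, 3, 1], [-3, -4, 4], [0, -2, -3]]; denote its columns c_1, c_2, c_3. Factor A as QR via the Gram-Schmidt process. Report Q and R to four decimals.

c_1 = (2, -2, -3, 0); ‖c_1‖ = 4.1231, so q_1 = (0.4851, -0.4851, -0.7276, 0.0000).
q_1·c_2 = 0.4851·1 + (-0.4851)·3 + (-0.7276)·(-4) + 0.0000·(-2) = 1.9403.
u_2 = c_2 − 1.9403·q_1 = (0.0588, 3.9412, -2.5882, -2.0000).
‖u_2‖ = 5.1220, so q_2 = (0.0115, 0.7695, -0.5053, -0.3905).
q_1·c_3 = 0.4851·0 + (-0.4851)·1 + (-0.7276)·4 + 0.0000·(-3) = -3.3955; q_2·c_3 = 0.0115·0 + 0.7695·1 + (-0.5053)·4 + (-0.3905)·(-3) = -0.0804.
u_3 = c_3 + 3.3955·q_1 + 0.0804·q_2 = (1.6480, -0.5852, 1.4888, -3.0314).
‖u_3‖ = 3.8032, so q_3 = (0.4333, -0.1539, 0.3915, -0.7971).

Q = [[0.4851, 0.0115, 0.4333], [-0.4851, 0.7695, -0.1539], [-0.7276, -0.5053, 0.3915], [0.0000, -0.3905, -0.7971]], R = [[4.1231, 1.9403, -3.3955], [0.0000, 5.1220, -0.0804], [0.0000, 0.0000, 3.8032]]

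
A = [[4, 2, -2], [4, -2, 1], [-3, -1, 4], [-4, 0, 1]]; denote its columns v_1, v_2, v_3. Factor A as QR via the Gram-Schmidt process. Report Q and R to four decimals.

v_1 = (4, 4, -3, -4); ‖v_1‖ = 7.5498, so q_1 = (0.5298, 0.5298, -0.3974, -0.5298).
q_1·v_2 = 0.5298·2 + 0.5298·(-2) + (-0.3974)·(-1) + (-0.5298)·0 = 0.3974.
u_2 = v_2 − 0.3974·q_1 = (1.7895, -2.2105, -0.8421, 0.2105).
‖u_2‖ = 2.9736, so q_2 = (0.6018, -0.7434, -0.2832, 0.0708).
q_1·v_3 = 0.5298·(-2) + 0.5298·1 + (-0.3974)·4 + (-0.5298)·1 = -2.6491; q_2·v_3 = 0.6018·(-2) + (-0.7434)·1 + (-0.2832)·4 + 0.0708·1 = -3.0090.
u_3 = v_3 + 2.6491·q_1 + 3.0090·q_2 = (1.2143, 0.1667, 2.0952, -0.1905).
‖u_3‖ = 2.4349, so q_3 = (0.4987, 0.0685, 0.8605, -0.0782).

Q = [[0.5298, 0.6018, 0.4987], [0.5298, -0.7434, 0.0685], [-0.3974, -0.2832, 0.8605], [-0.5298, 0.0708, -0.0782]], R = [[7.5498, 0.3974, -2.6491], [0.0000, 2.9736, -3.0090], [0.0000, 0.0000, 2.4349]]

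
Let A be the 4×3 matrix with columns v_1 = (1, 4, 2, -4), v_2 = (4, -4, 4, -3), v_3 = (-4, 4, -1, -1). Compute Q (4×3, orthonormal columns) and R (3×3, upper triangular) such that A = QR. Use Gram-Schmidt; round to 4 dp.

Q = [[0.1644, 0.5090, -0.8369], [0.6576, -0.6544, -0.2997], [0.3288, 0.4799, 0.2489], [-0.6576, -0.2872, -0.3844]], R = [[6.0828, 1.3152, 2.3016], [0.0000, 7.4344, -4.8460], [0.0000, 0.0000, 2.2845]]

v_1 = (1, 4, 2, -4); ‖v_1‖ = 6.0828, so q_1 = (0.1644, 0.6576, 0.3288, -0.6576).
q_1·v_2 = 0.1644·4 + 0.6576·(-4) + 0.3288·4 + (-0.6576)·(-3) = 1.3152.
u_2 = v_2 − 1.3152·q_1 = (3.7838, -4.8649, 3.5676, -2.1351).
‖u_2‖ = 7.4344, so q_2 = (0.5090, -0.6544, 0.4799, -0.2872).
q_1·v_3 = 0.1644·(-4) + 0.6576·4 + 0.3288·(-1) + (-0.6576)·(-1) = 2.3016; q_2·v_3 = 0.5090·(-4) + (-0.6544)·4 + 0.4799·(-1) + (-0.2872)·(-1) = -4.8460.
u_3 = v_3 − 2.3016·q_1 + 4.8460·q_2 = (-1.9120, -0.6846, 0.5687, -0.8782).
‖u_3‖ = 2.2845, so q_3 = (-0.8369, -0.2997, 0.2489, -0.3844).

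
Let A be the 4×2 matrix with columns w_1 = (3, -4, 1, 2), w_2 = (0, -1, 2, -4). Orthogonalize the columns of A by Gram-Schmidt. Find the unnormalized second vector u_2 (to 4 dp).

w_1 = (3, -4, 1, 2); ‖w_1‖ = 5.4772, so e_1 = (0.5477, -0.7303, 0.1826, 0.3651).
e_1·w_2 = 0.5477·0 + (-0.7303)·(-1) + 0.1826·2 + 0.3651·(-4) = -0.3651.
u_2 = w_2 + 0.3651·e_1 = (0.2000, -1.2667, 2.0667, -3.8667).

u_2 = (0.2000, -1.2667, 2.0667, -3.8667)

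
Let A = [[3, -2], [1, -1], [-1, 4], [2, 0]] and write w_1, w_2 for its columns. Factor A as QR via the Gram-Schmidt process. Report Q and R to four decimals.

w_1 = (3, 1, -1, 2); ‖w_1‖ = 3.8730, so q_1 = (0.7746, 0.2582, -0.2582, 0.5164).
q_1·w_2 = 0.7746·(-2) + 0.2582·(-1) + (-0.2582)·4 + 0.5164·0 = -2.8402.
u_2 = w_2 + 2.8402·q_1 = (0.2000, -0.2667, 3.2667, 1.4667).
‖u_2‖ = 3.5963, so q_2 = (0.0556, -0.0742, 0.9083, 0.4078).

Q = [[0.7746, 0.0556], [0.2582, -0.0742], [-0.2582, 0.9083], [0.5164, 0.4078]], R = [[3.8730, -2.8402], [0.0000, 3.5963]]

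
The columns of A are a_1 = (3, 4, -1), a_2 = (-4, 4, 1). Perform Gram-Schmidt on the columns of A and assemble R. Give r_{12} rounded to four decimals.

r_{12} = 0.5883

q_1 = a_1/‖a_1‖ = (3, 4, -1)/5.0990 = (0.5883, 0.7845, -0.1961).
r_{12} = q_1·a_2 = 0.5883.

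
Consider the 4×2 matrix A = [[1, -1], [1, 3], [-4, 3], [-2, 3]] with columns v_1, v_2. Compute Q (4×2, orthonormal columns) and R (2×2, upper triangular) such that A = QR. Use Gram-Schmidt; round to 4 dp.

v_1 = (1, 1, -4, -2); ‖v_1‖ = 4.6904, so e_1 = (0.2132, 0.2132, -0.8528, -0.4264).
e_1·v_2 = 0.2132·(-1) + 0.2132·3 + (-0.8528)·3 + (-0.4264)·3 = -3.4112.
u_2 = v_2 + 3.4112·e_1 = (-0.2727, 3.7273, 0.0909, 1.5455).
‖u_2‖ = 4.0452, so e_2 = (-0.0674, 0.9214, 0.0225, 0.3820).

Q = [[0.2132, -0.0674], [0.2132, 0.9214], [-0.8528, 0.0225], [-0.4264, 0.3820]], R = [[4.6904, -3.4112], [0.0000, 4.0452]]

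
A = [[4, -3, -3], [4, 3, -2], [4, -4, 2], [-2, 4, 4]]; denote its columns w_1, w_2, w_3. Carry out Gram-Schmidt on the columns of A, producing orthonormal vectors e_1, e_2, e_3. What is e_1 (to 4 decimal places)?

e_1 = (0.5547, 0.5547, 0.5547, -0.2774)

w_1 = (4, 4, 4, -2); ‖w_1‖ = 7.2111, so e_1 = (0.5547, 0.5547, 0.5547, -0.2774).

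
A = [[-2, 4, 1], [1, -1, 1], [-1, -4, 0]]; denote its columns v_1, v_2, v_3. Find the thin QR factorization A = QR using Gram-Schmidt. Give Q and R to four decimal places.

Q = [[-0.8165, 0.4345, 0.3801], [0.4082, -0.0310, 0.9123], [-0.4082, -0.9001, 0.1521]], R = [[2.4495, -2.0412, -0.4082], [0.0000, 5.3697, 0.4035], [0.0000, 0.0000, 1.2925]]

q_1 = v_1/‖v_1‖ = (-2, 1, -1)/2.4495 = (-0.8165, 0.4082, -0.4082).
r_{12} = q_1·v_2 = -2.0412.
u_2 = v_2 + 2.0412·q_1 = (2.3333, -0.1667, -4.8333).
‖u_2‖ = 5.3697, so q_2 = (0.4345, -0.0310, -0.9001).
r_{13} = q_1·v_3 = -0.4082; r_{23} = q_2·v_3 = 0.4035.
u_3 = v_3 + 0.4082·q_1 − 0.4035·q_2 = (0.4913, 1.1792, 0.1965).
‖u_3‖ = 1.2925, so q_3 = (0.3801, 0.9123, 0.1521).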